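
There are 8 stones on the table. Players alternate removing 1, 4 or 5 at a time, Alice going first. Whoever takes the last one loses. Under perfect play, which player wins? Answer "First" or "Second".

W/L table (W = player to move can force a win):
i:   0  1  2  3  4  5  6  7  8
     W  L  W  L  W  W  W  W  W
Position 8 is W, so the first player wins.

First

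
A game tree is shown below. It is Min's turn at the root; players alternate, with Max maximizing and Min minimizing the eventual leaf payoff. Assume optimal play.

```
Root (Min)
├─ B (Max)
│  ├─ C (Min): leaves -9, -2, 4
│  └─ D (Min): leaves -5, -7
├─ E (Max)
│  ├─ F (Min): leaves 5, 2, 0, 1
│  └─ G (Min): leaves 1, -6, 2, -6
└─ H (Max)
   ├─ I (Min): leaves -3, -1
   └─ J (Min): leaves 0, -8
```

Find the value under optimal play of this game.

C (Min): min(-9, -2, 4) = -9
D (Min): min(-5, -7) = -7
B (Max): max(-9, -7) = -7
F (Min): min(5, 2, 0, 1) = 0
G (Min): min(1, -6, 2, -6) = -6
E (Max): max(0, -6) = 0
I (Min): min(-3, -1) = -3
J (Min): min(0, -8) = -8
H (Max): max(-3, -8) = -3
Root (Min): min(-7, 0, -3) = -7

-7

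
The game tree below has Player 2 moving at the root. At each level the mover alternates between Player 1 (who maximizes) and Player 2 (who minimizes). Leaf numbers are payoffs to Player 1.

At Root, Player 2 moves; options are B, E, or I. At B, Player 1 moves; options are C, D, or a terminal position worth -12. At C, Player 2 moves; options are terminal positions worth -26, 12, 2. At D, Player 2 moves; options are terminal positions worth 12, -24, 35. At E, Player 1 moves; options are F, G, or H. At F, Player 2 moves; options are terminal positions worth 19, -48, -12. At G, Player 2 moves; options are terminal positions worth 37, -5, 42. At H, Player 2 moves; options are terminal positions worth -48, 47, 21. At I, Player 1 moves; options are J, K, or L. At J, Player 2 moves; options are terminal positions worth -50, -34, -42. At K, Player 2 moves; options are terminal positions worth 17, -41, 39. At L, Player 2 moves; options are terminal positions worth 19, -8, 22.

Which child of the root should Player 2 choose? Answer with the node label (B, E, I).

B

C (Player 2): min(-26, 12, 2) = -26
D (Player 2): min(12, -24, 35) = -24
B (Player 1): max(-26, -24, -12) = -12
F (Player 2): min(19, -48, -12) = -48
G (Player 2): min(37, -5, 42) = -5
H (Player 2): min(-48, 47, 21) = -48
E (Player 1): max(-48, -5, -48) = -5
J (Player 2): min(-50, -34, -42) = -50
K (Player 2): min(17, -41, 39) = -41
L (Player 2): min(19, -8, 22) = -8
I (Player 1): max(-50, -41, -8) = -8
Root (Player 2): min(-12, -5, -8) = -12
Player 2 picks the child with the lowest value: B (value -12).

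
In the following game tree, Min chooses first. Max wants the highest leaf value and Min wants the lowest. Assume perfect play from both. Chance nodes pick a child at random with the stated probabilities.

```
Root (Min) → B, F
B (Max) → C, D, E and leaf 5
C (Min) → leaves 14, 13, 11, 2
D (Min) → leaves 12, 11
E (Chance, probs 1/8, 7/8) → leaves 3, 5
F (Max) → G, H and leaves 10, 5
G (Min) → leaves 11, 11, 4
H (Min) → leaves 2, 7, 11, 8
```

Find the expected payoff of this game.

C (Min): min(14, 13, 11, 2) = 2
D (Min): min(12, 11) = 11
E (Chance): 1/8·3 + 7/8·5 = 4.75
B (Max): max(2, 11, 4.75, 5) = 11
G (Min): min(11, 11, 4) = 4
H (Min): min(2, 7, 11, 8) = 2
F (Max): max(4, 2, 10, 5) = 10
Root (Min): min(11, 10) = 10

10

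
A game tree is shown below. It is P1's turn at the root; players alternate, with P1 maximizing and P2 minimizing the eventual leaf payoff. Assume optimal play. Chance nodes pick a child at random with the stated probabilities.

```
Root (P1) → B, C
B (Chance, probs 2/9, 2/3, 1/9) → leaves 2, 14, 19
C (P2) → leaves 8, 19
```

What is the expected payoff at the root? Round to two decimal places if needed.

B (Chance): 2/9·2 + 2/3·14 + 1/9·19 = 11.89
C (P2): min(8, 19) = 8
Root (P1): max(11.89, 8) = 11.89

11.89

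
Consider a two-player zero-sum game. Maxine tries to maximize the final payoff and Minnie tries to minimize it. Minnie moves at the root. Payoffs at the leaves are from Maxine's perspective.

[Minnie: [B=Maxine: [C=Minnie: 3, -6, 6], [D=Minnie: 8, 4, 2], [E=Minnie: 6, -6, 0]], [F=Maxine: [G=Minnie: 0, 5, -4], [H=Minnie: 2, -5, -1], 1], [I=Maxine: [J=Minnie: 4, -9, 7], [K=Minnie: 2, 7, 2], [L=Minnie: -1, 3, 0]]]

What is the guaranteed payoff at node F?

G: min(0, 5, -4) = -4
H: min(2, -5, -1) = -5
F: max(-4, -5, 1) = 1

1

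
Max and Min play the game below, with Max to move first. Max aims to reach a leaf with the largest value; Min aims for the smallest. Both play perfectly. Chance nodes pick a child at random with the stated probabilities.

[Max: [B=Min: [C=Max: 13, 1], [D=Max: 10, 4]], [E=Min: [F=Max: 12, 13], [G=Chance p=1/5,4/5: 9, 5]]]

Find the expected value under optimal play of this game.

C (Max): max(13, 1) = 13
D (Max): max(10, 4) = 10
B (Min): min(13, 10) = 10
F (Max): max(12, 13) = 13
G (Chance): 1/5·9 + 4/5·5 = 5.8
E (Min): min(13, 5.8) = 5.8
Root (Max): max(10, 5.8) = 10

10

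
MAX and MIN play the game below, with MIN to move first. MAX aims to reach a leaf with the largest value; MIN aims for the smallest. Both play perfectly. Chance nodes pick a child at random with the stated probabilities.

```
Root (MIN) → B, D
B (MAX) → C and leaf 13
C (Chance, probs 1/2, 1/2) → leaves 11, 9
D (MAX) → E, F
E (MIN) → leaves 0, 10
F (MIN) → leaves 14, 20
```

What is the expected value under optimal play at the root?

13

C (Chance): 1/2·11 + 1/2·9 = 10
B (MAX): max(10, 13) = 13
E (MIN): min(0, 10) = 0
F (MIN): min(14, 20) = 14
D (MAX): max(0, 14) = 14
Root (MIN): min(13, 14) = 13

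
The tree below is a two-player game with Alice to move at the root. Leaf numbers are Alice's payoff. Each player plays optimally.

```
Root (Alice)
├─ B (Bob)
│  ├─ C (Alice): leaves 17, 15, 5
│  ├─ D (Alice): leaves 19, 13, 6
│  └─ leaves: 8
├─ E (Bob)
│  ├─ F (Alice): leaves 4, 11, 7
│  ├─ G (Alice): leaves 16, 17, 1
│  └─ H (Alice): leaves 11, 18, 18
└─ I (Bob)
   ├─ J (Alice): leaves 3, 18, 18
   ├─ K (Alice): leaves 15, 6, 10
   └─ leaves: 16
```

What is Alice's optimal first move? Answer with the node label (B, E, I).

I

C (Alice): max(17, 15, 5) = 17
D (Alice): max(19, 13, 6) = 19
B (Bob): min(17, 19, 8) = 8
F (Alice): max(4, 11, 7) = 11
G (Alice): max(16, 17, 1) = 17
H (Alice): max(11, 18, 18) = 18
E (Bob): min(11, 17, 18) = 11
J (Alice): max(3, 18, 18) = 18
K (Alice): max(15, 6, 10) = 15
I (Bob): min(18, 15, 16) = 15
Root (Alice): max(8, 11, 15) = 15
Alice picks the child with the highest value: I (value 15).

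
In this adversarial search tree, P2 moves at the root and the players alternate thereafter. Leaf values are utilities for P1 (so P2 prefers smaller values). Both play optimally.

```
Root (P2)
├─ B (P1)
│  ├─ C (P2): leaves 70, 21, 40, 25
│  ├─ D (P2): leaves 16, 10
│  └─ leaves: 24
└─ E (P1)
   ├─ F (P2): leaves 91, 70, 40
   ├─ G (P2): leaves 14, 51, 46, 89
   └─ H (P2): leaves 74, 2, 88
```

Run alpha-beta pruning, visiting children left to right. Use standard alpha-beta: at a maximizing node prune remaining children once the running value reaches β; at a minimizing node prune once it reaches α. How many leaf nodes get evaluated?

9

C [α=-∞,β=+∞]: v=21
D [α=21,β=+∞]: v=16 after child 1 ≤ α → α-cutoff, skip 1
B [α=-∞,β=+∞]: v=24
F [α=-∞,β=24]: v=40
E [α=-∞,β=24]: v=40 after child 1 ≥ β → β-cutoff, skip 2
Root [α=-∞,β=+∞]: v=24
Leaves evaluated: 9 of 17.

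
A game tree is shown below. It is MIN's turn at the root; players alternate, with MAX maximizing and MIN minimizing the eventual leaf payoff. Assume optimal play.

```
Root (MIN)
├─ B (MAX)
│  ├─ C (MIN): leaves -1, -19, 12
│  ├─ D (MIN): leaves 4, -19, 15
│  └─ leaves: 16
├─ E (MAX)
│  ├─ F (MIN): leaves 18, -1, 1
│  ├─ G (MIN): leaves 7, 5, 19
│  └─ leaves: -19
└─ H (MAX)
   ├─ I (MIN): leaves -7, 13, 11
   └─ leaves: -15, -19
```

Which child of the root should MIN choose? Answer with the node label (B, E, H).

H

C (MIN): min(-1, -19, 12) = -19
D (MIN): min(4, -19, 15) = -19
B (MAX): max(-19, -19, 16) = 16
F (MIN): min(18, -1, 1) = -1
G (MIN): min(7, 5, 19) = 5
E (MAX): max(-1, 5, -19) = 5
I (MIN): min(-7, 13, 11) = -7
H (MAX): max(-7, -15, -19) = -7
Root (MIN): min(16, 5, -7) = -7
MIN picks the child with the lowest value: H (value -7).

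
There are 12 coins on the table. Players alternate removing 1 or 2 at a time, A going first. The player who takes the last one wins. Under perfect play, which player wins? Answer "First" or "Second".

Second

i:   0  1  2  3  4  5  6  7  8  9 10 11 12
     L  W  W  L  W  W  L  W  W  L  W  W  L
Position 12 is L, so the second player wins.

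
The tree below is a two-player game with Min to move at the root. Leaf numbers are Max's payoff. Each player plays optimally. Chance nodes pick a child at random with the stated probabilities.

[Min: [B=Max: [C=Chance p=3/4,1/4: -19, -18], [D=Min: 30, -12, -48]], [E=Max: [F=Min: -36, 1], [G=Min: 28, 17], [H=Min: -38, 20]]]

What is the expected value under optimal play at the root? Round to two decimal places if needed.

-18.75

C (Chance): 3/4·-19 + 1/4·-18 = -18.75
D (Min): min(30, -12, -48) = -48
B (Max): max(-18.75, -48) = -18.75
F (Min): min(-36, 1) = -36
G (Min): min(28, 17) = 17
H (Min): min(-38, 20) = -38
E (Max): max(-36, 17, -38) = 17
Root (Min): min(-18.75, 17) = -18.75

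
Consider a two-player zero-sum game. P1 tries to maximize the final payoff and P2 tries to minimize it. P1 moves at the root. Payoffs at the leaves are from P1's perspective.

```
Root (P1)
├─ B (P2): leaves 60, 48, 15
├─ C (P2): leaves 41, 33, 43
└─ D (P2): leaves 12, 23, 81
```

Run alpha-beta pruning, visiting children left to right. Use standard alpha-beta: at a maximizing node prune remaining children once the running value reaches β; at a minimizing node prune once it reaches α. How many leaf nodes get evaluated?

7

B [α=-∞,β=+∞]: v=15
C [α=15,β=+∞]: v=33
D [α=33,β=+∞]: v=12 after child 1 ≤ α → α-cutoff, skip 2
Root [α=-∞,β=+∞]: v=33
Leaves evaluated: 7 of 9.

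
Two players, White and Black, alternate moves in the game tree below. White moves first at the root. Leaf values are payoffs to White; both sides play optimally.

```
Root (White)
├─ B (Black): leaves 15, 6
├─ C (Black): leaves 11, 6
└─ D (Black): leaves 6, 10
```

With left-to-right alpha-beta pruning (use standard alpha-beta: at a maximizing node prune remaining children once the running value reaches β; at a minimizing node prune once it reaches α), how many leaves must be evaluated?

5

B [α=-∞,β=+∞]: v=6
C [α=6,β=+∞]: v=6
D [α=6,β=+∞]: v=6 after child 1 ≤ α → α-cutoff, skip 1
Root [α=-∞,β=+∞]: v=6
Leaves evaluated: 5 of 6.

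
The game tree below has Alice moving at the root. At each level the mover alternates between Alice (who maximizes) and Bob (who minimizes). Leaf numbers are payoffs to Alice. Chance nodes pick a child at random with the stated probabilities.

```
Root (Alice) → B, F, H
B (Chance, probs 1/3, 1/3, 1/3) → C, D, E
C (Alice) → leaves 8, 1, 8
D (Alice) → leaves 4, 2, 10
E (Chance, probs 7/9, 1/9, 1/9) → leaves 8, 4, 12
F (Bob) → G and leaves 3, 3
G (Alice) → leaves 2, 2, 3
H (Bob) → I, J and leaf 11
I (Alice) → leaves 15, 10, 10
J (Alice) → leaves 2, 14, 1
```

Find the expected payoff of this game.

C (Alice): max(8, 1, 8) = 8
D (Alice): max(4, 2, 10) = 10
E (Chance): 7/9·8 + 1/9·4 + 1/9·12 = 8
B (Chance): 1/3·8 + 1/3·10 + 1/3·8 = 8.67
G (Alice): max(2, 2, 3) = 3
F (Bob): min(3, 3, 3) = 3
I (Alice): max(15, 10, 10) = 15
J (Alice): max(2, 14, 1) = 14
H (Bob): min(15, 14, 11) = 11
Root (Alice): max(8.67, 3, 11) = 11

11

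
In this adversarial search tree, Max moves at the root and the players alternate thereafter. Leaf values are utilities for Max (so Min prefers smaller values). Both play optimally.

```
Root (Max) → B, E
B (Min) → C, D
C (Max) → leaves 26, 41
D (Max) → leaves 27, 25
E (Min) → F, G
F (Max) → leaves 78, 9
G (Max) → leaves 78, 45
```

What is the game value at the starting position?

C (Max): max(26, 41) = 41
D (Max): max(27, 25) = 27
B (Min): min(41, 27) = 27
F (Max): max(78, 9) = 78
G (Max): max(78, 45) = 78
E (Min): min(78, 78) = 78
Root (Max): max(27, 78) = 78

78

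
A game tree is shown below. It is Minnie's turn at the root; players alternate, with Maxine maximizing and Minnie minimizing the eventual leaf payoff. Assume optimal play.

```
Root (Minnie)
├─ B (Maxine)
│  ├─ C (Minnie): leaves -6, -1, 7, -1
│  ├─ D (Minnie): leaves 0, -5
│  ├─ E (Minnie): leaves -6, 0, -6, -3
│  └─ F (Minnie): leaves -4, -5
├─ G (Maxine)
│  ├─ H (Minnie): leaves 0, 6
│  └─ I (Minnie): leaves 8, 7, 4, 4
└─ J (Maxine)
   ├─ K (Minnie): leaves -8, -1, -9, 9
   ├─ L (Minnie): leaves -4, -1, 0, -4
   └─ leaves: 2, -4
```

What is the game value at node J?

2

K: min(-8, -1, -9, 9) = -9
L: min(-4, -1, 0, -4) = -4
J: max(-9, -4, 2, -4) = 2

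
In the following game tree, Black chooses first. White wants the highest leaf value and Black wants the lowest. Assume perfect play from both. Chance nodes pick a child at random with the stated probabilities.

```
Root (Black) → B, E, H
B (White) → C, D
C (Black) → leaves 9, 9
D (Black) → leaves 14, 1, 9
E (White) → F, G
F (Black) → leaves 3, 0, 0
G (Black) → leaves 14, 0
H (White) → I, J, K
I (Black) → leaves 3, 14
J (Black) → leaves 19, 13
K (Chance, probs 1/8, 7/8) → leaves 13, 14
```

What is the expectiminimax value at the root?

0

C (Black): min(9, 9) = 9
D (Black): min(14, 1, 9) = 1
B (White): max(9, 1) = 9
F (Black): min(3, 0, 0) = 0
G (Black): min(14, 0) = 0
E (White): max(0, 0) = 0
I (Black): min(3, 14) = 3
J (Black): min(19, 13) = 13
K (Chance): 1/8·13 + 7/8·14 = 13.88
H (White): max(3, 13, 13.88) = 13.88
Root (Black): min(9, 0, 13.88) = 0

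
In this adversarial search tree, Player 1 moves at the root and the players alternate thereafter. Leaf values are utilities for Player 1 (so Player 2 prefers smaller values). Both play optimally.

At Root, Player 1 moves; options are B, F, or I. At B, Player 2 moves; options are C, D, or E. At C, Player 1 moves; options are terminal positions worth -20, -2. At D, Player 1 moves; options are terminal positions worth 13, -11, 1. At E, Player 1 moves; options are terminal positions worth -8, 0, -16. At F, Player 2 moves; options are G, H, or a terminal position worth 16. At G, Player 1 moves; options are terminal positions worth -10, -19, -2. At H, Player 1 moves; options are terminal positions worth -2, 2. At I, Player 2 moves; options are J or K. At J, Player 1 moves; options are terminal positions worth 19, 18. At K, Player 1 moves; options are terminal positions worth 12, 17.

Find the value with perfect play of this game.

C (Player 1): max(-20, -2) = -2
D (Player 1): max(13, -11, 1) = 13
E (Player 1): max(-8, 0, -16) = 0
B (Player 2): min(-2, 13, 0) = -2
G (Player 1): max(-10, -19, -2) = -2
H (Player 1): max(-2, 2) = 2
F (Player 2): min(-2, 2, 16) = -2
J (Player 1): max(19, 18) = 19
K (Player 1): max(12, 17) = 17
I (Player 2): min(19, 17) = 17
Root (Player 1): max(-2, -2, 17) = 17

17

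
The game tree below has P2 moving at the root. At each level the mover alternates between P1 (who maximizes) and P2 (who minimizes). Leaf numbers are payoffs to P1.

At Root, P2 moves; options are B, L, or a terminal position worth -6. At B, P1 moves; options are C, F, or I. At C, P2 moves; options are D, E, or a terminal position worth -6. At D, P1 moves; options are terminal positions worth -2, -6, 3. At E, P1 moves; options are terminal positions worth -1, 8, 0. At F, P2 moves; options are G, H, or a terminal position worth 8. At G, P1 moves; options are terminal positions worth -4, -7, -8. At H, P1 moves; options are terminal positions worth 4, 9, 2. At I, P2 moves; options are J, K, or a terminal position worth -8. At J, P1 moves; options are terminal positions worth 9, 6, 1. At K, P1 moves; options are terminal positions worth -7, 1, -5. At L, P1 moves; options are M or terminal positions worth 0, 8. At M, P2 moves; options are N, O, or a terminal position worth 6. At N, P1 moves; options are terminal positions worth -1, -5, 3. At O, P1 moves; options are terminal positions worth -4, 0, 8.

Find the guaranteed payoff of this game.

-6

D (P1): max(-2, -6, 3) = 3
E (P1): max(-1, 8, 0) = 8
C (P2): min(3, 8, -6) = -6
G (P1): max(-4, -7, -8) = -4
H (P1): max(4, 9, 2) = 9
F (P2): min(-4, 9, 8) = -4
J (P1): max(9, 6, 1) = 9
K (P1): max(-7, 1, -5) = 1
I (P2): min(9, 1, -8) = -8
B (P1): max(-6, -4, -8) = -4
N (P1): max(-1, -5, 3) = 3
O (P1): max(-4, 0, 8) = 8
M (P2): min(3, 8, 6) = 3
L (P1): max(3, 0, 8) = 8
Root (P2): min(-4, 8, -6) = -6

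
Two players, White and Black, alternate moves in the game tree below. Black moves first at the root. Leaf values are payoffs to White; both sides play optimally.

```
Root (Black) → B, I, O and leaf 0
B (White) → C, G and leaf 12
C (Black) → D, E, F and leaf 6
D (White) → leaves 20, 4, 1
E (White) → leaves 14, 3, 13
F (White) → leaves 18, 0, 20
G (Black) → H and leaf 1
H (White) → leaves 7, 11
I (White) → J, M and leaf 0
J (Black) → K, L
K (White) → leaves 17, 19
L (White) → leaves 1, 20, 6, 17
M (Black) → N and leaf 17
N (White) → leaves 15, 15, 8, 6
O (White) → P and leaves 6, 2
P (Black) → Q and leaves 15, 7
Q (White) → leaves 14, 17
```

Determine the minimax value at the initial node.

D (White): max(20, 4, 1) = 20
E (White): max(14, 3, 13) = 14
F (White): max(18, 0, 20) = 20
C (Black): min(20, 14, 20, 6) = 6
H (White): max(7, 11) = 11
G (Black): min(11, 1) = 1
B (White): max(6, 1, 12) = 12
K (White): max(17, 19) = 19
L (White): max(1, 20, 6, 17) = 20
J (Black): min(19, 20) = 19
N (White): max(15, 15, 8, 6) = 15
M (Black): min(15, 17) = 15
I (White): max(19, 15, 0) = 19
Q (White): max(14, 17) = 17
P (Black): min(17, 15, 7) = 7
O (White): max(7, 6, 2) = 7
Root (Black): min(12, 19, 7, 0) = 0

0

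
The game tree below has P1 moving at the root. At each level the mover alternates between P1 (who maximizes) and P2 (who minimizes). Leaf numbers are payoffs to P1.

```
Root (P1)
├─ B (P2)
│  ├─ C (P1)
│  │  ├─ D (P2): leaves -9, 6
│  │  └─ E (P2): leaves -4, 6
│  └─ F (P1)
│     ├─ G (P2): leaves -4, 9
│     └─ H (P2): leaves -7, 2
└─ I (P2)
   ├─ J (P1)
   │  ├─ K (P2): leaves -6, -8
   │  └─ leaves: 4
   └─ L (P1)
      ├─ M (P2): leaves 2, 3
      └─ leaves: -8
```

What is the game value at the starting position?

D (P2): min(-9, 6) = -9
E (P2): min(-4, 6) = -4
C (P1): max(-9, -4) = -4
G (P2): min(-4, 9) = -4
H (P2): min(-7, 2) = -7
F (P1): max(-4, -7) = -4
B (P2): min(-4, -4) = -4
K (P2): min(-6, -8) = -8
J (P1): max(-8, 4) = 4
M (P2): min(2, 3) = 2
L (P1): max(2, -8) = 2
I (P2): min(4, 2) = 2
Root (P1): max(-4, 2) = 2

2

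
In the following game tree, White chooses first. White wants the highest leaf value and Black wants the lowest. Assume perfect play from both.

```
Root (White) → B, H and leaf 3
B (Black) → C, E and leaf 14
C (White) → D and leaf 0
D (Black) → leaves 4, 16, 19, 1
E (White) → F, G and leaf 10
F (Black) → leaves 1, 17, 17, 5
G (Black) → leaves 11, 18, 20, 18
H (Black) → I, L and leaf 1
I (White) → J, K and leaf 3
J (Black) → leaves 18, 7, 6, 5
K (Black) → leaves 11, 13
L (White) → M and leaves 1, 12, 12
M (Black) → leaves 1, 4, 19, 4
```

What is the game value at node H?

1

J: min(18, 7, 6, 5) = 5
K: min(11, 13) = 11
I: max(5, 11, 3) = 11
M: min(1, 4, 19, 4) = 1
L: max(1, 1, 12, 12) = 12
H: min(11, 12, 1) = 1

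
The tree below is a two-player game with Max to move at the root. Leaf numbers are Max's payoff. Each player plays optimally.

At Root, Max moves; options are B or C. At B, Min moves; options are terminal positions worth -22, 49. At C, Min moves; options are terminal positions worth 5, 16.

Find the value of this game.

5

B (Min): min(-22, 49) = -22
C (Min): min(5, 16) = 5
Root (Max): max(-22, 5) = 5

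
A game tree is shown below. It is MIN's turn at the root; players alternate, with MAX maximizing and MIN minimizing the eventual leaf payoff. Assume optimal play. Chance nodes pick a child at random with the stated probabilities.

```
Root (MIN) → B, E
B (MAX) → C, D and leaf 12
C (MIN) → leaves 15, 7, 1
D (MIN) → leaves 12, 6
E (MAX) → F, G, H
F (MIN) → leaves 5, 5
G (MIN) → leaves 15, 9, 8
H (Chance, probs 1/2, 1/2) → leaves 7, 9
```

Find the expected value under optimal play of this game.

8

C (MIN): min(15, 7, 1) = 1
D (MIN): min(12, 6) = 6
B (MAX): max(1, 6, 12) = 12
F (MIN): min(5, 5) = 5
G (MIN): min(15, 9, 8) = 8
H (Chance): 1/2·7 + 1/2·9 = 8
E (MAX): max(5, 8, 8) = 8
Root (MIN): min(12, 8) = 8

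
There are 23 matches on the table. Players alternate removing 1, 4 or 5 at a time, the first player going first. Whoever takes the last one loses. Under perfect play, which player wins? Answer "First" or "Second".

First

Positions where the player to move wins (W) vs loses (L):
i:   0  1  2  3  4  5  6  7  8  9 10 11 12 13 14 15 16 17 18 19 20 21 22 23
     W  L  W  L  W  W  W  W  W  L  W  L  W  W  W  W  W  L  W  L  W  W  W  W
Position 23 is W, so the first player wins.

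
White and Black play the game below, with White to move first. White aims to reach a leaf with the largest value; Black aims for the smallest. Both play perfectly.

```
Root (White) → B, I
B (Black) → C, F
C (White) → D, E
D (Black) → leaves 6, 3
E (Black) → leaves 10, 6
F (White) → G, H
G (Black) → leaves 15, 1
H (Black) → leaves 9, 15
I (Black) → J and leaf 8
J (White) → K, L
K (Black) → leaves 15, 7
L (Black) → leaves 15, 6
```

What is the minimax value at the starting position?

D (Black): min(6, 3) = 3
E (Black): min(10, 6) = 6
C (White): max(3, 6) = 6
G (Black): min(15, 1) = 1
H (Black): min(9, 15) = 9
F (White): max(1, 9) = 9
B (Black): min(6, 9) = 6
K (Black): min(15, 7) = 7
L (Black): min(15, 6) = 6
J (White): max(7, 6) = 7
I (Black): min(7, 8) = 7
Root (White): max(6, 7) = 7

7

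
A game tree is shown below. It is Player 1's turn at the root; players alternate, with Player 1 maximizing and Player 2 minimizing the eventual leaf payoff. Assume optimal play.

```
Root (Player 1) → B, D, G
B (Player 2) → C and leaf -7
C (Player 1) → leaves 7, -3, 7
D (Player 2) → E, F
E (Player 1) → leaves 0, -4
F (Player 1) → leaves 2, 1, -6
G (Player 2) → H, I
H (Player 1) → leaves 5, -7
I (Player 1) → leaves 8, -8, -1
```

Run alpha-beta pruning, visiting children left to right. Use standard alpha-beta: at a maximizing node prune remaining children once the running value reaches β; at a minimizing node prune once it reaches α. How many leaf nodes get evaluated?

C [α=-∞,β=+∞]: v=7
B [α=-∞,β=+∞]: v=-7
E [α=-7,β=+∞]: v=0
F [α=-7,β=0]: v=2 after child 1 ≥ β → β-cutoff, skip 2
D [α=-7,β=+∞]: v=0
H [α=0,β=+∞]: v=5
I [α=0,β=5]: v=8 after child 1 ≥ β → β-cutoff, skip 2
G [α=0,β=+∞]: v=5
Root [α=-∞,β=+∞]: v=5
Leaves evaluated: 10 of 14.

10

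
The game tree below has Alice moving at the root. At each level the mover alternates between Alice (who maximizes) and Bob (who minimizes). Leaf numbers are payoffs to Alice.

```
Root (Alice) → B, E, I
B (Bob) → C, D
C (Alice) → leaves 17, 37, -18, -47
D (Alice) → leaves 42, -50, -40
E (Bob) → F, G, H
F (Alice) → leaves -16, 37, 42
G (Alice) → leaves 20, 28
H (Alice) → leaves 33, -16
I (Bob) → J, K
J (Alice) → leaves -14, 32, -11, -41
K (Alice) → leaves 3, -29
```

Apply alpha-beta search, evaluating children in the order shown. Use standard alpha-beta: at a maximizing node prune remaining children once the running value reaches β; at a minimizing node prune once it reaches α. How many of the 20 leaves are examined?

14

C [α=-∞,β=+∞]: v=37
D [α=-∞,β=37]: v=42 after child 1 ≥ β → β-cutoff, skip 2
B [α=-∞,β=+∞]: v=37
F [α=37,β=+∞]: v=42
G [α=37,β=42]: v=28
E [α=37,β=+∞]: v=28 after child 2 ≤ α → α-cutoff, skip 1
J [α=37,β=+∞]: v=32
I [α=37,β=+∞]: v=32 after child 1 ≤ α → α-cutoff, skip 1
Root [α=-∞,β=+∞]: v=37
Leaves evaluated: 14 of 20.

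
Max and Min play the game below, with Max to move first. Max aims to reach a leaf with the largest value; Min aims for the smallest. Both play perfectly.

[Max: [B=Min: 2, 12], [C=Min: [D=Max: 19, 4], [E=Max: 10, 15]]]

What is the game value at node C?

D: max(19, 4) = 19
E: max(10, 15) = 15
C: min(19, 15) = 15

15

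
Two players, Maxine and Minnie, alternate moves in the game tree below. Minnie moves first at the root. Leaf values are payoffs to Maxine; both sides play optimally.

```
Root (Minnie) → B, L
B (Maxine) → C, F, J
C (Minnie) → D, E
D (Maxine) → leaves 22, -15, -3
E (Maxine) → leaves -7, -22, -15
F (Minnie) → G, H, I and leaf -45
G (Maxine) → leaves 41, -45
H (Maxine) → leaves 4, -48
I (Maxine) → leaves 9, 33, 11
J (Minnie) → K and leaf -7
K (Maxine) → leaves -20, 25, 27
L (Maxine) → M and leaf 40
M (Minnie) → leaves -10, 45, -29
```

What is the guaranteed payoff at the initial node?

-7

D (Maxine): max(22, -15, -3) = 22
E (Maxine): max(-7, -22, -15) = -7
C (Minnie): min(22, -7) = -7
G (Maxine): max(41, -45) = 41
H (Maxine): max(4, -48) = 4
I (Maxine): max(9, 33, 11) = 33
F (Minnie): min(41, 4, 33, -45) = -45
K (Maxine): max(-20, 25, 27) = 27
J (Minnie): min(27, -7) = -7
B (Maxine): max(-7, -45, -7) = -7
M (Minnie): min(-10, 45, -29) = -29
L (Maxine): max(-29, 40) = 40
Root (Minnie): min(-7, 40) = -7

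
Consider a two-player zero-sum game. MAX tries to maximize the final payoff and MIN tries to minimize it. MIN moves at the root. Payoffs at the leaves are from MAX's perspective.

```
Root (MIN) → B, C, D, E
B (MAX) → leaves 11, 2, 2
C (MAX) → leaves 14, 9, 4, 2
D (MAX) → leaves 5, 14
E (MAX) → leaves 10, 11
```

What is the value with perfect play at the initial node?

B (MAX): max(11, 2, 2) = 11
C (MAX): max(14, 9, 4, 2) = 14
D (MAX): max(5, 14) = 14
E (MAX): max(10, 11) = 11
Root (MIN): min(11, 14, 14, 11) = 11

11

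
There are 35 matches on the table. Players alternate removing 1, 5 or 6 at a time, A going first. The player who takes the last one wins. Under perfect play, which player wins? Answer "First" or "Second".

Second

W/L table (W = player to move can force a win):
i:   0  1  2  3  4  5  6  7  8  9 10 11 12 13 14 15 16 17 18 19 20 21 22 23 24 25 26 27 28 29 30 31 32 33 34 35
     L  W  L  W  L  W  W  W  W  W  W  L  W  L  W  L  W  W  W  W  W  W  L  W  L  W  L  W  W  W  W  W  W  L  W  L
Position 35 is L, so the second player wins.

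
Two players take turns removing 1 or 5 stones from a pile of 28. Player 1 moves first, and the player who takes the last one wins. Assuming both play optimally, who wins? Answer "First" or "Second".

Positions where the player to move wins (W) vs loses (L):
i:   0  1  2  3  4  5  6  7  8  9 10 11 12 13 14 15 16 17 18 19 20 21 22 23 24 25 26 27 28
     L  W  L  W  L  W  L  W  L  W  L  W  L  W  L  W  L  W  L  W  L  W  L  W  L  W  L  W  L
Position 28 is L, so the second player wins.

Second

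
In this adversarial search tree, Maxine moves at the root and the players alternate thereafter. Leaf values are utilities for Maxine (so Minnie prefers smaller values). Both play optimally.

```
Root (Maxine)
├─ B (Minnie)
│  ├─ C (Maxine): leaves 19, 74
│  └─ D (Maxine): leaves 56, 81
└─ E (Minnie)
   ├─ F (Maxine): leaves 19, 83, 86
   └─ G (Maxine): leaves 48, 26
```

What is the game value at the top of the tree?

C (Maxine): max(19, 74) = 74
D (Maxine): max(56, 81) = 81
B (Minnie): min(74, 81) = 74
F (Maxine): max(19, 83, 86) = 86
G (Maxine): max(48, 26) = 48
E (Minnie): min(86, 48) = 48
Root (Maxine): max(74, 48) = 74

74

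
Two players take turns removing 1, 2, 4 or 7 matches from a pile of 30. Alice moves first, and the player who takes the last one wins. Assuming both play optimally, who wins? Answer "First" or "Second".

Compute winning (W) and losing (L) positions by backward induction:
i:   0  1  2  3  4  5  6  7  8  9 10 11 12 13 14 15 16 17 18 19 20 21 22 23 24 25 26 27 28 29 30
     L  W  W  L  W  W  L  W  W  L  W  W  L  W  W  L  W  W  L  W  W  L  W  W  L  W  W  L  W  W  L
Position 30 is L, so the second player wins.

Second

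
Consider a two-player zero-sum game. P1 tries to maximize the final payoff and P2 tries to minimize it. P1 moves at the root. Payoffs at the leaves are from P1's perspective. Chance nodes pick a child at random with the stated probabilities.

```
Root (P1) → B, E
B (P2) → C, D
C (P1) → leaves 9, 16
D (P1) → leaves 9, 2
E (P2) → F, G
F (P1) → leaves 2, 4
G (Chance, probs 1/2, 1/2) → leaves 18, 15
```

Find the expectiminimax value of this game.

C (P1): max(9, 16) = 16
D (P1): max(9, 2) = 9
B (P2): min(16, 9) = 9
F (P1): max(2, 4) = 4
G (Chance): 1/2·18 + 1/2·15 = 16.5
E (P2): min(4, 16.5) = 4
Root (P1): max(9, 4) = 9

9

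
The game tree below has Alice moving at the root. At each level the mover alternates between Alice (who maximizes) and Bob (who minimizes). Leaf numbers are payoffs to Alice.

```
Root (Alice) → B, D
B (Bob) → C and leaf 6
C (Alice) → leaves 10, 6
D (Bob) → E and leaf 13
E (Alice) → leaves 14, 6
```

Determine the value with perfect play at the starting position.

C (Alice): max(10, 6) = 10
B (Bob): min(10, 6) = 6
E (Alice): max(14, 6) = 14
D (Bob): min(14, 13) = 13
Root (Alice): max(6, 13) = 13

13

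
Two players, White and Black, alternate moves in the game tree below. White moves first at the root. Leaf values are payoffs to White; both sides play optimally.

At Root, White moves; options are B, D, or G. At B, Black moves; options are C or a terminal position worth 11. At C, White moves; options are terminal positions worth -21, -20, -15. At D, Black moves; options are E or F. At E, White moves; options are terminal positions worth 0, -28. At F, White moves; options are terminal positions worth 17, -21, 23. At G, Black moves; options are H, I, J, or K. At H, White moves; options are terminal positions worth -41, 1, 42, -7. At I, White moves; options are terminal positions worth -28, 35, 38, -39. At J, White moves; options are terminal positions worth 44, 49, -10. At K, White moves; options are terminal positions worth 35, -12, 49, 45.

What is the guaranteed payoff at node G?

38

H: max(-41, 1, 42, -7) = 42
I: max(-28, 35, 38, -39) = 38
J: max(44, 49, -10) = 49
K: max(35, -12, 49, 45) = 49
G: min(42, 38, 49, 49) = 38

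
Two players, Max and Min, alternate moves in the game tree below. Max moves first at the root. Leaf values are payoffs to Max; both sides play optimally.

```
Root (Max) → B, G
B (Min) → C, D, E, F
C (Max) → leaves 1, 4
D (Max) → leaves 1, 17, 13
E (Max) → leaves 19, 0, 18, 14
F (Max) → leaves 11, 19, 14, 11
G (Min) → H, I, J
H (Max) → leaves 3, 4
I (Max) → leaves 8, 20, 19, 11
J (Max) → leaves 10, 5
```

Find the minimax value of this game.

4

C (Max): max(1, 4) = 4
D (Max): max(1, 17, 13) = 17
E (Max): max(19, 0, 18, 14) = 19
F (Max): max(11, 19, 14, 11) = 19
B (Min): min(4, 17, 19, 19) = 4
H (Max): max(3, 4) = 4
I (Max): max(8, 20, 19, 11) = 20
J (Max): max(10, 5) = 10
G (Min): min(4, 20, 10) = 4
Root (Max): max(4, 4) = 4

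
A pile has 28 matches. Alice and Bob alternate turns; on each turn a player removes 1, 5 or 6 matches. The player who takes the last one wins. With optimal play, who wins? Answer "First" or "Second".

Compute winning (W) and losing (L) positions by backward induction:
i:   0  1  2  3  4  5  6  7  8  9 10 11 12 13 14 15 16 17 18 19 20 21 22 23 24 25 26 27 28
     L  W  L  W  L  W  W  W  W  W  W  L  W  L  W  L  W  W  W  W  W  W  L  W  L  W  L  W  W
Position 28 is W, so the first player wins.

First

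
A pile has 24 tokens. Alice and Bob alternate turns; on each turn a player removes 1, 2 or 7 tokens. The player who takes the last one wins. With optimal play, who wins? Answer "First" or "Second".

Second

Compute winning (W) and losing (L) positions by backward induction:
i:   0  1  2  3  4  5  6  7  8  9 10 11 12 13 14 15 16 17 18 19 20 21 22 23 24
     L  W  W  L  W  W  L  W  W  L  W  W  L  W  W  L  W  W  L  W  W  L  W  W  L
Position 24 is L, so the second player wins.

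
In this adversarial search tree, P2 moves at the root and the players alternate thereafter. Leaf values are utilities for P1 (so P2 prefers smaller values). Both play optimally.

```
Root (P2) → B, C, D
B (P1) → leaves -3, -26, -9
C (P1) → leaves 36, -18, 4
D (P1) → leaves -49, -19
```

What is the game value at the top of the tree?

B (P1): max(-3, -26, -9) = -3
C (P1): max(36, -18, 4) = 36
D (P1): max(-49, -19) = -19
Root (P2): min(-3, 36, -19) = -19

-19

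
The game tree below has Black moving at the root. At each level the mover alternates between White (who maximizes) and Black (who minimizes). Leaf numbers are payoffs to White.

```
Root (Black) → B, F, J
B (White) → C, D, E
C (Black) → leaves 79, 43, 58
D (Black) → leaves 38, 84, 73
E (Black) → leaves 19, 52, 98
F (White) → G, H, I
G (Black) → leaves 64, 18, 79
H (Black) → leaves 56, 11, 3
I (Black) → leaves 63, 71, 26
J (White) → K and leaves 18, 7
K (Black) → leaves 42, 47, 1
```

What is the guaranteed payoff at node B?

43

C: min(79, 43, 58) = 43
D: min(38, 84, 73) = 38
E: min(19, 52, 98) = 19
B: max(43, 38, 19) = 43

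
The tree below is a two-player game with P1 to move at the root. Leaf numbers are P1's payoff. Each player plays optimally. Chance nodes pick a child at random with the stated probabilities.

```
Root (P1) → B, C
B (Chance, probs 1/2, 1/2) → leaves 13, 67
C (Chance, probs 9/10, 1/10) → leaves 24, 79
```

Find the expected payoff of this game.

40

B (Chance): 1/2·13 + 1/2·67 = 40
C (Chance): 9/10·24 + 1/10·79 = 29.5
Root (P1): max(40, 29.5) = 40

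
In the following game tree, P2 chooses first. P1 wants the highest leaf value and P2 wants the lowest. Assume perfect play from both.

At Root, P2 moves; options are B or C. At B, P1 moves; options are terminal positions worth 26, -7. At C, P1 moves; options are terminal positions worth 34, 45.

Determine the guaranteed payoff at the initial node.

B (P1): max(26, -7) = 26
C (P1): max(34, 45) = 45
Root (P2): min(26, 45) = 26

26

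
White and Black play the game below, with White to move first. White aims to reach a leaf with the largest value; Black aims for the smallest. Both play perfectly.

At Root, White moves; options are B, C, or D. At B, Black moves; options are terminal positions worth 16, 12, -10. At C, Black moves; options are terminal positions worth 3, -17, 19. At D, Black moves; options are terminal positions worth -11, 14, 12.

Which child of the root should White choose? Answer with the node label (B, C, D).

B

B (Black): min(16, 12, -10) = -10
C (Black): min(3, -17, 19) = -17
D (Black): min(-11, 14, 12) = -11
Root (White): max(-10, -17, -11) = -10
White picks the child with the highest value: B (value -10).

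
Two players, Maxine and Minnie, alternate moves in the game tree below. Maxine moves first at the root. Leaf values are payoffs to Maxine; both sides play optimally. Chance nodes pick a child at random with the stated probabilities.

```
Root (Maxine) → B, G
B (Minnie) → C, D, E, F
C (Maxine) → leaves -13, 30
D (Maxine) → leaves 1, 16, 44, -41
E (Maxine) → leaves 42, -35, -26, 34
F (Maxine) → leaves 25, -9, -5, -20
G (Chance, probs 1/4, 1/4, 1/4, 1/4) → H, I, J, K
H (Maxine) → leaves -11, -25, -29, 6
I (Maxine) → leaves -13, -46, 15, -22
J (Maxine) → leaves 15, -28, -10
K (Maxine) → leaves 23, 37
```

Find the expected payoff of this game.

25

C (Maxine): max(-13, 30) = 30
D (Maxine): max(1, 16, 44, -41) = 44
E (Maxine): max(42, -35, -26, 34) = 42
F (Maxine): max(25, -9, -5, -20) = 25
B (Minnie): min(30, 44, 42, 25) = 25
H (Maxine): max(-11, -25, -29, 6) = 6
I (Maxine): max(-13, -46, 15, -22) = 15
J (Maxine): max(15, -28, -10) = 15
K (Maxine): max(23, 37) = 37
G (Chance): 1/4·6 + 1/4·15 + 1/4·15 + 1/4·37 = 18.25
Root (Maxine): max(25, 18.25) = 25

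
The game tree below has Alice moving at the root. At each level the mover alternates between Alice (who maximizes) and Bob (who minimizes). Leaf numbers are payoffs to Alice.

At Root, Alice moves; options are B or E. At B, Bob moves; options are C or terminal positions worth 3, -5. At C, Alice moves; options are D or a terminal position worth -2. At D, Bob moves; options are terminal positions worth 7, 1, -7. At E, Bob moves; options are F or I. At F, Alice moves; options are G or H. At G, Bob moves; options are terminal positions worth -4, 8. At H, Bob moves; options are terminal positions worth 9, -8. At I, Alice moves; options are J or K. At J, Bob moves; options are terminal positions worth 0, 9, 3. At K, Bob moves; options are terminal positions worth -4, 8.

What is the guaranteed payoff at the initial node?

D (Bob): min(7, 1, -7) = -7
C (Alice): max(-7, -2) = -2
B (Bob): min(-2, 3, -5) = -5
G (Bob): min(-4, 8) = -4
H (Bob): min(9, -8) = -8
F (Alice): max(-4, -8) = -4
J (Bob): min(0, 9, 3) = 0
K (Bob): min(-4, 8) = -4
I (Alice): max(0, -4) = 0
E (Bob): min(-4, 0) = -4
Root (Alice): max(-5, -4) = -4

-4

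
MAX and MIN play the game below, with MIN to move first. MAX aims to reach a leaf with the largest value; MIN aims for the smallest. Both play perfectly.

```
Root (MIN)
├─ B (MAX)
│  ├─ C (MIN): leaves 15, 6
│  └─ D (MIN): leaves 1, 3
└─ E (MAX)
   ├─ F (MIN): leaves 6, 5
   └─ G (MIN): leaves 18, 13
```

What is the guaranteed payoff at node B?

C: min(15, 6) = 6
D: min(1, 3) = 1
B: max(6, 1) = 6

6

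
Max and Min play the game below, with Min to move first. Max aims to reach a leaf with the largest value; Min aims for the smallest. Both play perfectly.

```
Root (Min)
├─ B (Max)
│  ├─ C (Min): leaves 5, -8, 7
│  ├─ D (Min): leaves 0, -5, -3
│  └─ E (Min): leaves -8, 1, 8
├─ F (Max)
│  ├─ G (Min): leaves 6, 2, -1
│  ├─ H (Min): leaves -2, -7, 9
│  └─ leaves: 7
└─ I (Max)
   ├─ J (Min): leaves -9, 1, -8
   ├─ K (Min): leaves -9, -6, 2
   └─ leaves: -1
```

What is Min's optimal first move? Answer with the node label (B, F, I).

B

C (Min): min(5, -8, 7) = -8
D (Min): min(0, -5, -3) = -5
E (Min): min(-8, 1, 8) = -8
B (Max): max(-8, -5, -8) = -5
G (Min): min(6, 2, -1) = -1
H (Min): min(-2, -7, 9) = -7
F (Max): max(-1, -7, 7) = 7
J (Min): min(-9, 1, -8) = -9
K (Min): min(-9, -6, 2) = -9
I (Max): max(-9, -9, -1) = -1
Root (Min): min(-5, 7, -1) = -5
Min picks the child with the lowest value: B (value -5).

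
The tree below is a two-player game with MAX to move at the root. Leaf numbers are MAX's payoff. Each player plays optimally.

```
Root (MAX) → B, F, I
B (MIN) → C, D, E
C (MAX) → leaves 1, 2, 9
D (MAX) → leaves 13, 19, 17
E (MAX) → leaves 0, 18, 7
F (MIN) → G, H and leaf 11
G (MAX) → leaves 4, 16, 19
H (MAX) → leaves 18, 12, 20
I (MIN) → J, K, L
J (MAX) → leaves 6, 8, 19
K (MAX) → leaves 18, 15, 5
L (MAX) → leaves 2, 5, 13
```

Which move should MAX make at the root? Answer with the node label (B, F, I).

C (MAX): max(1, 2, 9) = 9
D (MAX): max(13, 19, 17) = 19
E (MAX): max(0, 18, 7) = 18
B (MIN): min(9, 19, 18) = 9
G (MAX): max(4, 16, 19) = 19
H (MAX): max(18, 12, 20) = 20
F (MIN): min(19, 20, 11) = 11
J (MAX): max(6, 8, 19) = 19
K (MAX): max(18, 15, 5) = 18
L (MAX): max(2, 5, 13) = 13
I (MIN): min(19, 18, 13) = 13
Root (MAX): max(9, 11, 13) = 13
MAX picks the child with the highest value: I (value 13).

I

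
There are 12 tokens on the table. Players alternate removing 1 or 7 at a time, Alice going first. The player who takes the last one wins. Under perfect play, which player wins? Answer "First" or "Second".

Second

Mark each pile size as W (mover wins) or L (mover loses):
i:   0  1  2  3  4  5  6  7  8  9 10 11 12
     L  W  L  W  L  W  L  W  L  W  L  W  L
Position 12 is L, so the second player wins.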